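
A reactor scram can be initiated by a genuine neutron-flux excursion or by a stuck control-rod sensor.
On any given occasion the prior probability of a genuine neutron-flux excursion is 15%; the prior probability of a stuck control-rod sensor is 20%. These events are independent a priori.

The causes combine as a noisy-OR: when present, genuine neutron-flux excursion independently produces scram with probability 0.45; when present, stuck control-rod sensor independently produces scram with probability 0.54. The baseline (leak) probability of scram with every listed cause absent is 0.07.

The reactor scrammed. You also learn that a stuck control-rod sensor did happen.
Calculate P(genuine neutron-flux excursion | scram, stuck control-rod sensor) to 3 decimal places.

P(genuine neutron-flux excursion | scram, stuck control-rod sensor) ≈ 0.191

Under noisy-OR, P(scram | causes) = 1 − (1−0.07)·∏(1−qᵢ) over the active causes.
By total probability over both values of genuine neutron-flux excursion:
  P(scram | stuck control-rod sensor) = 0.5722*0.85 + 0.76471*0.15
        = 0.486370 + 0.114706 = 0.601076
Keeping only the genuine neutron-flux excursion-present terms gives 0.114706, so
  P(genuine neutron-flux excursion | scram, stuck control-rod sensor) = 0.114706 / 0.601076 ≈ 0.191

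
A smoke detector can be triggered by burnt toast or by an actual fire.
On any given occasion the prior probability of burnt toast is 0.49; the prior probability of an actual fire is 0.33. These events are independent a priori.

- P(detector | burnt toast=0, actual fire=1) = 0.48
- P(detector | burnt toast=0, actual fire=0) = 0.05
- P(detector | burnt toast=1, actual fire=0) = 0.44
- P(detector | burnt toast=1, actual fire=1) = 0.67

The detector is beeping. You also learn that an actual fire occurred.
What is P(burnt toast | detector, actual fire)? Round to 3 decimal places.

P(burnt toast | detector, actual fire) ≈ 0.573

Numerator (weight on configurations with burnt toast): 0.67·0.49 = 0.328300
Normalizer over all consistent configurations: 0.48·0.51 + 0.67·0.49 = 0.573100
Posterior = 0.328300 / 0.573100 ≈ 0.573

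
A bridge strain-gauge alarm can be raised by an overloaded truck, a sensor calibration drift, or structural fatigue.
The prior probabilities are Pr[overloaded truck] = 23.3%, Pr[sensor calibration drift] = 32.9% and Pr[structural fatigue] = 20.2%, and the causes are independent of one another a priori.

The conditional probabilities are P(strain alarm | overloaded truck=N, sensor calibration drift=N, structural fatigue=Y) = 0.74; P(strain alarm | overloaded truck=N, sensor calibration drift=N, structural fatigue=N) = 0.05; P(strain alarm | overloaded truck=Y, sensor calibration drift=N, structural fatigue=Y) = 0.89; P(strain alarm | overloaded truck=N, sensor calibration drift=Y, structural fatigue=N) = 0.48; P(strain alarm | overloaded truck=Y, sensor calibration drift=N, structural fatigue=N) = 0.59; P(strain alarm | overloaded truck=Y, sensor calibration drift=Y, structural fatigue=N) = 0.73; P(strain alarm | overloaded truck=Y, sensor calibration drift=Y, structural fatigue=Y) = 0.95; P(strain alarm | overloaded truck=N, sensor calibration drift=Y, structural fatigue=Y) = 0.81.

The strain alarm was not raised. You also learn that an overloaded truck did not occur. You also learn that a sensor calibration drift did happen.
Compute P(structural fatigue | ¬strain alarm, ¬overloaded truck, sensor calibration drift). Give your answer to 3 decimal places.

P(structural fatigue | ¬strain alarm, ¬overloaded truck, sensor calibration drift) ≈ 0.085

For the numerator, keep only structural fatigue=true terms: 0.19*0.202 = 0.038380
Denominator P(¬strain alarm | ¬overloaded truck, sensor calibration drift): 0.52*0.798 + 0.19*0.202 = 0.453340
P(structural fatigue | ¬strain alarm, ¬overloaded truck, sensor calibration drift) = 0.038380/0.453340 ≈ 0.085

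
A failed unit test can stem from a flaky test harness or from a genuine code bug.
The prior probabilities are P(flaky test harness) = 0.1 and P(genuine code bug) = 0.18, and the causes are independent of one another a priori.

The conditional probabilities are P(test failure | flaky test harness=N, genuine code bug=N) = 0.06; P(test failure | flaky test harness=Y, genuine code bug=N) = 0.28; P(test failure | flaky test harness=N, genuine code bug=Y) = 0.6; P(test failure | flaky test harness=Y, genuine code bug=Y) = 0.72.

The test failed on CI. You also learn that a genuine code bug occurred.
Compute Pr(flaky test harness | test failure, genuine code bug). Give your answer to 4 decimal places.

P(test failure | genuine code bug) = 0.6*0.9 + 0.72*0.1 = 0.540000 + 0.072000 = 0.612000
The flaky test harness-present share is 0.72*0.1 = 0.072000.
So P(flaky test harness | test failure, genuine code bug) = 0.072000/0.612000 ≈ 0.1176.

Pr(flaky test harness | test failure, genuine code bug) ≈ 0.1176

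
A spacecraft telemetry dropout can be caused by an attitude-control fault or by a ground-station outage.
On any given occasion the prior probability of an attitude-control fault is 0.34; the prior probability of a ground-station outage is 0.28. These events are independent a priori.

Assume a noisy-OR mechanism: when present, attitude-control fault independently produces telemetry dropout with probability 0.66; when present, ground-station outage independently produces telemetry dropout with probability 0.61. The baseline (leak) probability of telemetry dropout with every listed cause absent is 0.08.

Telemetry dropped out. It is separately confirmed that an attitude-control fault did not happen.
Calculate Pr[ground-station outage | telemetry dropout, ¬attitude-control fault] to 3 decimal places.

Under noisy-OR, P(telemetry dropout | causes) = 1 − (1−0.08)·∏(1−qᵢ) over the active causes.
For the numerator, keep only ground-station outage=true terms: 0.6412*0.28 = 0.179536
The normalizing constant is 0.08*0.72 + 0.6412*0.28 = 0.237136
Posterior = 0.179536 / 0.237136 ≈ 0.757

Pr[ground-station outage | telemetry dropout, ¬attitude-control fault] ≈ 0.757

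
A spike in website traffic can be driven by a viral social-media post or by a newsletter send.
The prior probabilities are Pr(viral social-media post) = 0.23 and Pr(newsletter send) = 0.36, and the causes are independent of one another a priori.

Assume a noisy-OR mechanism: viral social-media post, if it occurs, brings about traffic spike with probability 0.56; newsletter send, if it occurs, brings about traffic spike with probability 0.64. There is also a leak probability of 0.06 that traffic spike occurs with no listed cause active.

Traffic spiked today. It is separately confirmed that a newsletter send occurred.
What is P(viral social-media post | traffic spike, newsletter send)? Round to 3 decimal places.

Under noisy-OR, P(traffic spike | causes) = 1 − (1−0.06)·∏(1−qᵢ) over the active causes.
Weight on viral social-media post=true, given the evidence: 0.851104·0.23 = 0.195754
Denominator P(traffic spike | newsletter send): 0.6616·0.77 + 0.851104·0.23 = 0.705186
P(viral social-media post | traffic spike, newsletter send) = 0.195754/0.705186 ≈ 0.278

P(viral social-media post | traffic spike, newsletter send) ≈ 0.278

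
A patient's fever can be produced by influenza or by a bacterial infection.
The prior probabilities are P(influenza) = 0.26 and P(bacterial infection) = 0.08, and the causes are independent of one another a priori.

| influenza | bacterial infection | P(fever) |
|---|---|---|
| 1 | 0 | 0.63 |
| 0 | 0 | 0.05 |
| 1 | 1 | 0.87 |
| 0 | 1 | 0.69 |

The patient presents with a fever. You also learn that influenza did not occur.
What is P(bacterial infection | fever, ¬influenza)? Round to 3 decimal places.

By total probability over both values of bacterial infection:
  P(fever | ¬influenza) = 0.05×0.92 + 0.69×0.08
        = 0.046000 + 0.055200 = 0.101200
Configurations with bacterial infection contribute 0.055200, so
  P(bacterial infection | fever, ¬influenza) = 0.055200 / 0.101200 ≈ 0.545

P(bacterial infection | fever, ¬influenza) ≈ 0.545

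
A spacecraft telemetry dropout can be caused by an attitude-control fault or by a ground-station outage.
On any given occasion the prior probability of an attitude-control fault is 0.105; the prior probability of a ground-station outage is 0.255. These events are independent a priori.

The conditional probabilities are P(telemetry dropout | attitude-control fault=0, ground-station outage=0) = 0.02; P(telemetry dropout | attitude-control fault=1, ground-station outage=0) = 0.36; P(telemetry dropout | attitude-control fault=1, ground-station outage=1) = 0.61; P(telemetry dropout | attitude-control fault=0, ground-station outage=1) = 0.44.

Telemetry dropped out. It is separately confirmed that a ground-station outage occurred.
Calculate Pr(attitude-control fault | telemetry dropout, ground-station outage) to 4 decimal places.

Pr(attitude-control fault | telemetry dropout, ground-station outage) ≈ 0.1399

Sum P(telemetry dropout|·) weighted by the priors over both values of attitude-control fault:
  P(telemetry dropout | ground-station outage) = 0.44*0.895 + 0.61*0.105
        = 0.393800 + 0.064050 = 0.457850
Keeping only the attitude-control fault-present terms gives 0.064050, so
  P(attitude-control fault | telemetry dropout, ground-station outage) = 0.064050 / 0.457850 ≈ 0.1399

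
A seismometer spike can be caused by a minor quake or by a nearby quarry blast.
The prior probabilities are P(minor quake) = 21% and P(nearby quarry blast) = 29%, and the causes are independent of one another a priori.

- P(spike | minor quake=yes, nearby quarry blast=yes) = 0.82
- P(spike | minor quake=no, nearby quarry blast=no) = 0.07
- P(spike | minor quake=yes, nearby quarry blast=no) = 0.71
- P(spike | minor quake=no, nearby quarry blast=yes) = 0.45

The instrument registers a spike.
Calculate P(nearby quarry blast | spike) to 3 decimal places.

P(spike) = 0.07×0.79×0.71 + 0.45×0.79×0.29 + 0.71×0.21×0.71 + 0.82×0.21×0.29 = 0.039263 + 0.103095 + 0.105861 + 0.049938 = 0.298157
The nearby quarry blast-present share is 0.103095 + 0.049938 = 0.153033.
So P(nearby quarry blast | spike) = 0.153033/0.298157 ≈ 0.513.

P(nearby quarry blast | spike) ≈ 0.513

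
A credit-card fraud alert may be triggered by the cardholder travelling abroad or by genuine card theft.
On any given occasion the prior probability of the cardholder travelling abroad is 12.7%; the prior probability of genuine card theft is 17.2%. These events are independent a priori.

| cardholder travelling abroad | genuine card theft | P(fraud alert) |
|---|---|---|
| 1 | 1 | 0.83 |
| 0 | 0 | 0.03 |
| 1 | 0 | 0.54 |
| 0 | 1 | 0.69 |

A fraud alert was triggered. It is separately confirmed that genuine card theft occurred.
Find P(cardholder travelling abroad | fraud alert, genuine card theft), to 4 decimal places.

P(cardholder travelling abroad | fraud alert, genuine card theft) ≈ 0.1489

By total probability over both values of cardholder travelling abroad:
  P(fraud alert | genuine card theft) = 0.69*0.873 + 0.83*0.127
        = 0.602370 + 0.105410 = 0.707780
Configurations with cardholder travelling abroad contribute 0.105410, so
  P(cardholder travelling abroad | fraud alert, genuine card theft) = 0.105410 / 0.707780 ≈ 0.1489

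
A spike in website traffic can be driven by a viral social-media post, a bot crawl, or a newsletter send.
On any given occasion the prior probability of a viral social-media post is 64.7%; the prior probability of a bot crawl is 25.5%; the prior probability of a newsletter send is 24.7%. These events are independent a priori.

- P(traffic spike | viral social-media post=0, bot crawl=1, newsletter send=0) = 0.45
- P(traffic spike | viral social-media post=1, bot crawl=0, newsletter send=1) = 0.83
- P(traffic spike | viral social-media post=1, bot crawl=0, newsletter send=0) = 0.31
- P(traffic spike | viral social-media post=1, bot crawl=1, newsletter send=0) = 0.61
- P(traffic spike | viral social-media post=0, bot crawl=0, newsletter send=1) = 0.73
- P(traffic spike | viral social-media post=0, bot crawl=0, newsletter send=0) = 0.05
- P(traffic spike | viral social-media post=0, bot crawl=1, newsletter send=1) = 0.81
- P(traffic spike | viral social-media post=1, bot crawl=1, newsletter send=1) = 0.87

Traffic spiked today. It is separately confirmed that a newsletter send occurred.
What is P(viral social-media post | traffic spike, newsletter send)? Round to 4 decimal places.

For the numerator, keep only viral social-media post=true terms: 0.400072 + 0.143537 = 0.543609
The normalizing constant is 0.73·0.353·0.745 + 0.81·0.353·0.255 + 0.83·0.647·0.745 + 0.87·0.647·0.255 = 0.808500
P(viral social-media post | traffic spike, newsletter send) = 0.543609/0.808500 ≈ 0.6724

P(viral social-media post | traffic spike, newsletter send) ≈ 0.6724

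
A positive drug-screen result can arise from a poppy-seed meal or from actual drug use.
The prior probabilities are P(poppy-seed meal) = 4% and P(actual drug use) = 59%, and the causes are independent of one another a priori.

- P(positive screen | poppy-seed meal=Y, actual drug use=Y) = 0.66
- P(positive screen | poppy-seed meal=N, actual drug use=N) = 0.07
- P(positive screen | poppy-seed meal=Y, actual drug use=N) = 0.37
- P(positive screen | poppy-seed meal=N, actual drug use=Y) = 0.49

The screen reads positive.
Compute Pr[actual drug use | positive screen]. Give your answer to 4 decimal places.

P(positive screen) = 0.07*0.96*0.41 + 0.49*0.96*0.59 + 0.37*0.04*0.41 + 0.66*0.04*0.59 = 0.027552 + 0.277536 + 0.006068 + 0.015576 = 0.326732
Restricting to configurations with actual drug use present: 0.277536 + 0.015576 = 0.293112.
So P(actual drug use | positive screen) = 0.293112/0.326732 ≈ 0.8971.

Pr[actual drug use | positive screen] ≈ 0.8971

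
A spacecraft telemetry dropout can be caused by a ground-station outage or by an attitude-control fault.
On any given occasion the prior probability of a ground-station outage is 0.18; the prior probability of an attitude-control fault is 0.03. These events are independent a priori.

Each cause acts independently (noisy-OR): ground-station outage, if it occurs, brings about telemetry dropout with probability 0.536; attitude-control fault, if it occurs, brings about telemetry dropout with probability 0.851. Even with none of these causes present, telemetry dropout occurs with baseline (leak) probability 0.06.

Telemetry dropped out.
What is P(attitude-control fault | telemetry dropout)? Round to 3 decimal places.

P(attitude-control fault | telemetry dropout) ≈ 0.152

Under noisy-OR, P(telemetry dropout | causes) = 1 − (1−0.06)·∏(1−qᵢ) over the active causes.
Numerator (weight on configurations with attitude-control fault): 0.021155 + 0.005049 = 0.026204
The normalizing constant is 0.06*0.82*0.97 + 0.85994*0.82*0.03 + 0.56384*0.18*0.97 + 0.935012*0.18*0.03 = 0.172374
P(attitude-control fault | telemetry dropout) = 0.026204/0.172374 ≈ 0.152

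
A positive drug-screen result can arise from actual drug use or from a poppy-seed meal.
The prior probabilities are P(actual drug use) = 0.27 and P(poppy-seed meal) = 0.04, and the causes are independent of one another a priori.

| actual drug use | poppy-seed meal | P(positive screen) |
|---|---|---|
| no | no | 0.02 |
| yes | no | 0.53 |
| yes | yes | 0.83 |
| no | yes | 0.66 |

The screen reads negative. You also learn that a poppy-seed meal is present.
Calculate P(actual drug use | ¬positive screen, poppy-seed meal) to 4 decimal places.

P(actual drug use | ¬positive screen, poppy-seed meal) ≈ 0.1561

Weight on actual drug use=true, given the evidence: 0.17·0.27 = 0.045900
Normalizer over all consistent configurations: 0.34·0.73 + 0.17·0.27 = 0.294100
P(actual drug use | ¬positive screen, poppy-seed meal) = 0.045900/0.294100 ≈ 0.1561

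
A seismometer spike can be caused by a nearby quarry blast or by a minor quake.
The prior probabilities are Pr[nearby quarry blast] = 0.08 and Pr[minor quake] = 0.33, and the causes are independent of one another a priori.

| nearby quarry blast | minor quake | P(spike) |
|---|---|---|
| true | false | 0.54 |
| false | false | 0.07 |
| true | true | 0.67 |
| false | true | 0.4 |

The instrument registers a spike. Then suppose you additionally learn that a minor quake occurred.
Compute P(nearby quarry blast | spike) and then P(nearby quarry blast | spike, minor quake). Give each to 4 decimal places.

By total probability over the 4 (nearby quarry blast, minor quake) configurations:
  P(spike) = 0.07*0.92*0.67 + 0.4*0.92*0.33 + 0.54*0.08*0.67 + 0.67*0.08*0.33
        = 0.043148 + 0.121440 + 0.028944 + 0.017688 = 0.211220
Keeping only the nearby quarry blast-present terms gives 0.046632, so
  P(nearby quarry blast | spike) = 0.046632 / 0.211220 ≈ 0.2208

Now also conditioning on minor quake=true:
Enumerate both values of nearby quarry blast and weight by the priors:
  P(spike | minor quake) = 0.4*0.92 + 0.67*0.08
        = 0.368000 + 0.053600 = 0.421600
Keeping only the nearby quarry blast-present terms gives 0.053600, so
  P(nearby quarry blast | spike, minor quake) = 0.053600 / 0.421600 ≈ 0.1271

P(nearby quarry blast | spike) ≈ 0.2208; P(nearby quarry blast | spike, minor quake) ≈ 0.1271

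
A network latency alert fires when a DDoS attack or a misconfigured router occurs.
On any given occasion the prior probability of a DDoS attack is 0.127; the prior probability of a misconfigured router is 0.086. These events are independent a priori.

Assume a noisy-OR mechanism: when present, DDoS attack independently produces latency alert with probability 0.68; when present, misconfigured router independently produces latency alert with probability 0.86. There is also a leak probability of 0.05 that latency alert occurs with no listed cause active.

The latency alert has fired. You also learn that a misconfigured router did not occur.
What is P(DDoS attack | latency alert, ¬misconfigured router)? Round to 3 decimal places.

P(DDoS attack | latency alert, ¬misconfigured router) ≈ 0.669

Under noisy-OR, P(latency alert | causes) = 1 − (1−0.05)·∏(1−qᵢ) over the active causes.
By total probability over both values of DDoS attack:
  P(latency alert | ¬misconfigured router) = 0.05×0.873 + 0.696×0.127
        = 0.043650 + 0.088392 = 0.132042
The terms with DDoS attack present sum to 0.088392, so
  P(DDoS attack | latency alert, ¬misconfigured router) = 0.088392 / 0.132042 ≈ 0.669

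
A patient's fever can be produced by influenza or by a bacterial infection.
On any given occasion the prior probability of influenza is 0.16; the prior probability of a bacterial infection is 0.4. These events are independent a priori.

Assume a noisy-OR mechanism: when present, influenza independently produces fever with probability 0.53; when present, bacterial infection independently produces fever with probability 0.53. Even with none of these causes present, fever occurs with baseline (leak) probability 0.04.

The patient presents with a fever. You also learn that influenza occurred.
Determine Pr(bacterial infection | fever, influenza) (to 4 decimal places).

Pr(bacterial infection | fever, influenza) ≈ 0.4891

Under noisy-OR, P(fever | causes) = 1 − (1−0.04)·∏(1−qᵢ) over the active causes.
Weight on bacterial infection=true, given the evidence: 0.787936*0.4 = 0.315174
The normalizing constant is 0.5488*0.6 + 0.787936*0.4 = 0.644454
P(bacterial infection | fever, influenza) = 0.315174/0.644454 ≈ 0.4891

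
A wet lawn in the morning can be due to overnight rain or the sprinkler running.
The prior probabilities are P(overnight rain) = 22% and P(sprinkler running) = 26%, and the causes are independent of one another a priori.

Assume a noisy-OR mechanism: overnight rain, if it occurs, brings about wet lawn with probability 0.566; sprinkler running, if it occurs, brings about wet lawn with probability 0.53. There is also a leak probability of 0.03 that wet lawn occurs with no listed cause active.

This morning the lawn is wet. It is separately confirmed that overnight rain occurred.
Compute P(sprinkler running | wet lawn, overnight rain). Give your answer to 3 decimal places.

P(sprinkler running | wet lawn, overnight rain) ≈ 0.327

Under noisy-OR, P(wet lawn | causes) = 1 − (1−0.03)·∏(1−qᵢ) over the active causes.
P(wet lawn | overnight rain) = 0.57902×0.74 + 0.802139×0.26 = 0.428475 + 0.208556 = 0.637031
The sprinkler running-present share is 0.802139×0.26 = 0.208556.
P(sprinkler running | wet lawn, overnight rain) = 0.208556 / 0.637031 ≈ 0.327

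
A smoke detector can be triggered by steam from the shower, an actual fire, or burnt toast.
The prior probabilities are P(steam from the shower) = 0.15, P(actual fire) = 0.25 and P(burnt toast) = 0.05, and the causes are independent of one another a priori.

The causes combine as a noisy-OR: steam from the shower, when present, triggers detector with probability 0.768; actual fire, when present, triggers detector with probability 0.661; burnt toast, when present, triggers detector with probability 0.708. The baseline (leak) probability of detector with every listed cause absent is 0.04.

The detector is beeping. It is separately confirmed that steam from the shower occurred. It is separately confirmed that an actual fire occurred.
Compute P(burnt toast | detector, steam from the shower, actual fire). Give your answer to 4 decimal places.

Under noisy-OR, P(detector | causes) = 1 − (1−0.04)·∏(1−qᵢ) over the active causes.
For the numerator, keep only burnt toast=true terms: 0.977953*0.05 = 0.048898
The normalizing constant is 0.924498*0.95 + 0.977953*0.05 = 0.927171
Posterior = 0.048898 / 0.927171 ≈ 0.0527

P(burnt toast | detector, steam from the shower, actual fire) ≈ 0.0527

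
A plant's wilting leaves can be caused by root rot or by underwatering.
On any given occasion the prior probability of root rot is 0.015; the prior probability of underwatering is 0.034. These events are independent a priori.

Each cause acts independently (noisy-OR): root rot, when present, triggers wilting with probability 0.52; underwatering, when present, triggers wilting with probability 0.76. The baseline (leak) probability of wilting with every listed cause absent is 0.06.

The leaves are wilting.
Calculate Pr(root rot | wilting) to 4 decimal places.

Pr(root rot | wilting) ≈ 0.0919

Under noisy-OR, P(wilting | causes) = 1 − (1−0.06)·∏(1−qᵢ) over the active causes.
By total probability over the 4 (root rot, underwatering) configurations:
  P(wilting) = 0.06*0.985*0.966 + 0.7744*0.985*0.034 + 0.5488*0.015*0.966 + 0.891712*0.015*0.034
        = 0.057091 + 0.025935 + 0.007952 + 0.000455 = 0.091433
Keeping only the root rot-present terms gives 0.008407, so
  P(root rot | wilting) = 0.008407 / 0.091433 ≈ 0.0919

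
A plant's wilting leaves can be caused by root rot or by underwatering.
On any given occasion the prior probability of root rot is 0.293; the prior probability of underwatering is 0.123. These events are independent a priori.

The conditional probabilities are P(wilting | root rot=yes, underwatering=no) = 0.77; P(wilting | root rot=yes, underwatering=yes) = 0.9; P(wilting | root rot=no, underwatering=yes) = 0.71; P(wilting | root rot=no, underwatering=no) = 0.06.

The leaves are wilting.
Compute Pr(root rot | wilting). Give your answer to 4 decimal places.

By total probability over the 4 (root rot, underwatering) configurations:
  P(wilting) = 0.06·0.707·0.877 + 0.71·0.707·0.123 + 0.77·0.293·0.877 + 0.9·0.293·0.123
        = 0.037202 + 0.061742 + 0.197860 + 0.032435 = 0.329239
Configurations with root rot contribute 0.230295, so
  P(root rot | wilting) = 0.230295 / 0.329239 ≈ 0.6995

Pr(root rot | wilting) ≈ 0.6995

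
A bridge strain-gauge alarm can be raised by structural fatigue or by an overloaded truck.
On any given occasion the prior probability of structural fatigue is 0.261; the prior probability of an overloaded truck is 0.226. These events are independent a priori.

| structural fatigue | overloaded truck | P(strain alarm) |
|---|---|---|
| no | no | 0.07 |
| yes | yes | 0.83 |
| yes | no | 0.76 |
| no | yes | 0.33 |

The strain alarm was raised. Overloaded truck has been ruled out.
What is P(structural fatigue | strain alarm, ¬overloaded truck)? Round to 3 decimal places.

By total probability over both values of structural fatigue:
  P(strain alarm | ¬overloaded truck) = 0.07·0.739 + 0.76·0.261
        = 0.051730 + 0.198360 = 0.250090
Keeping only the structural fatigue-present terms gives 0.198360, so
  P(structural fatigue | strain alarm, ¬overloaded truck) = 0.198360 / 0.250090 ≈ 0.793

P(structural fatigue | strain alarm, ¬overloaded truck) ≈ 0.793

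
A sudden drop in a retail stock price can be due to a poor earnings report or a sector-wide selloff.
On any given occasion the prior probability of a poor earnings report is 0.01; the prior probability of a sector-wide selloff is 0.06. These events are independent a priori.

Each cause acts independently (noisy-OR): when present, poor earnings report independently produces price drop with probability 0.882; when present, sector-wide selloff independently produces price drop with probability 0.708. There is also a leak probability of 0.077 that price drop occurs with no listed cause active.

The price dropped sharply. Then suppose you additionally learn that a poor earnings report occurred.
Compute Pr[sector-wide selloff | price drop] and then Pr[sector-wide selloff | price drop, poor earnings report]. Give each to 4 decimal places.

Under noisy-OR, P(price drop | causes) = 1 − (1−0.077)·∏(1−qᵢ) over the active causes.
For the numerator, keep only sector-wide selloff=true terms: 0.043391 + 0.000581 = 0.043972
Denominator P(price drop): 0.077·0.99·0.94 + 0.730484·0.99·0.06 + 0.891086·0.01·0.94 + 0.968197·0.01·0.06 = 0.124004
Posterior = 0.043972 / 0.124004 ≈ 0.3546

Now condition on the additional information:
Sum P(price drop|·) weighted by the priors over both values of sector-wide selloff:
  P(price drop | poor earnings report) = 0.891086·0.94 + 0.968197·0.06
        = 0.837621 + 0.058092 = 0.895713
Keeping only the sector-wide selloff-present terms gives 0.058092, so
  P(sector-wide selloff | price drop, poor earnings report) = 0.058092 / 0.895713 ≈ 0.0649

Pr[sector-wide selloff | price drop] ≈ 0.3546; Pr[sector-wide selloff | price drop, poor earnings report] ≈ 0.0649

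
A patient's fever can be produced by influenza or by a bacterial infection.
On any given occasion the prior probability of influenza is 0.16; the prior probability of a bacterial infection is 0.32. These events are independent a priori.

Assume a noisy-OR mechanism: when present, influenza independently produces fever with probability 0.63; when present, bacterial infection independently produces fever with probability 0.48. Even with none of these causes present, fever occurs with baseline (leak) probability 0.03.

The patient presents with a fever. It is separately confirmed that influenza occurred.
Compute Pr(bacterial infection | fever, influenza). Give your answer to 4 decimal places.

Under noisy-OR, P(fever | causes) = 1 − (1−0.03)·∏(1−qᵢ) over the active causes.
P(fever | influenza) = 0.6411·0.68 + 0.813372·0.32 = 0.435948 + 0.260279 = 0.696227
Of this, 0.260279 comes from 0.813372·0.32 (the bacterial infection=true cases).
P(bacterial infection | fever, influenza) = 0.260279 / 0.696227 ≈ 0.3738

Pr(bacterial infection | fever, influenza) ≈ 0.3738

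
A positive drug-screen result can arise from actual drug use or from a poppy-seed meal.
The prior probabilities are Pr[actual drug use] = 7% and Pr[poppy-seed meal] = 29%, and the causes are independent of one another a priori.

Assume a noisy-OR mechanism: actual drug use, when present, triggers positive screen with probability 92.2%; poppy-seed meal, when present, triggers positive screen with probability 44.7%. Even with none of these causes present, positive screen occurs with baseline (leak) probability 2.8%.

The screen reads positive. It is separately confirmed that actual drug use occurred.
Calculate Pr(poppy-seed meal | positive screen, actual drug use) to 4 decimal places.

Under noisy-OR, P(positive screen | causes) = 1 − (1−0.028)·∏(1−qᵢ) over the active causes.
By total probability over both values of poppy-seed meal:
  P(positive screen | actual drug use) = 0.924184·0.71 + 0.958074·0.29
        = 0.656171 + 0.277841 = 0.934012
The terms with poppy-seed meal present sum to 0.277841, so
  P(poppy-seed meal | positive screen, actual drug use) = 0.277841 / 0.934012 ≈ 0.2975

Pr(poppy-seed meal | positive screen, actual drug use) ≈ 0.2975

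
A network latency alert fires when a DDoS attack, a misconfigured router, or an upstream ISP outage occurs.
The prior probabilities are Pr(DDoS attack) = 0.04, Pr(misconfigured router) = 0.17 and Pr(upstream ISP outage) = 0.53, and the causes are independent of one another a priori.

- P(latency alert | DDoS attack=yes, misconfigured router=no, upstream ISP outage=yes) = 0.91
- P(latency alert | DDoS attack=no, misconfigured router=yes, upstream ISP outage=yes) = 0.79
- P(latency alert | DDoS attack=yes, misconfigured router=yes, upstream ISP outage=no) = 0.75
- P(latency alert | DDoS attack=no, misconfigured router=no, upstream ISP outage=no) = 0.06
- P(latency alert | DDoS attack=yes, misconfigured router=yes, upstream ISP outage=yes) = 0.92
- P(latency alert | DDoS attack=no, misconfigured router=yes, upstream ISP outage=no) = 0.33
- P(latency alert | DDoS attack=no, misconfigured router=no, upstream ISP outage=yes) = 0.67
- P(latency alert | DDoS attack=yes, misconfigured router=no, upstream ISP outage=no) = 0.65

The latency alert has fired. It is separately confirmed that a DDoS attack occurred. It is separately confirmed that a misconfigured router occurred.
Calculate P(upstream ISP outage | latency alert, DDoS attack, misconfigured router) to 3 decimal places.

Numerator (weight on configurations with upstream ISP outage): 0.92×0.53 = 0.487600
Denominator P(latency alert | DDoS attack, misconfigured router): 0.75×0.47 + 0.92×0.53 = 0.840100
Posterior = 0.487600 / 0.840100 ≈ 0.580

P(upstream ISP outage | latency alert, DDoS attack, misconfigured router) ≈ 0.580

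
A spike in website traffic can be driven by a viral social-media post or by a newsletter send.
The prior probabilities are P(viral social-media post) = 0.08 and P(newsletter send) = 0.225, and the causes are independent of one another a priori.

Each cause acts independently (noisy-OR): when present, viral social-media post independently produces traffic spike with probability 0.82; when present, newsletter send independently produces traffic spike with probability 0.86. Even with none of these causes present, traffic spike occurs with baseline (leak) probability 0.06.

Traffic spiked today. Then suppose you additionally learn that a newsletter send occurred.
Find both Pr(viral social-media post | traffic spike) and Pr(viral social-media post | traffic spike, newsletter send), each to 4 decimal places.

Pr(viral social-media post | traffic spike) ≈ 0.2369; Pr(viral social-media post | traffic spike, newsletter send) ≈ 0.0891

Under noisy-OR, P(traffic spike | causes) = 1 − (1−0.06)·∏(1−qᵢ) over the active causes.
P(traffic spike) = 0.06·0.92·0.775 + 0.8684·0.92·0.225 + 0.8308·0.08·0.775 + 0.976312·0.08·0.225 = 0.042780 + 0.179759 + 0.051510 + 0.017574 = 0.291623
The viral social-media post-present share is 0.051510 + 0.017574 = 0.069084.
Hence the posterior is 0.069084/0.291623 ≈ 0.2369.

Now condition on the additional information:
Sum P(traffic spike|·) weighted by the priors over both values of viral social-media post:
  P(traffic spike | newsletter send) = 0.8684×0.92 + 0.976312×0.08
        = 0.798928 + 0.078105 = 0.877033
The terms with viral social-media post present sum to 0.078105, so
  P(viral social-media post | traffic spike, newsletter send) = 0.078105 / 0.877033 ≈ 0.0891
The drop from 0.2369 to 0.0891 is the explaining-away (discounting) effect.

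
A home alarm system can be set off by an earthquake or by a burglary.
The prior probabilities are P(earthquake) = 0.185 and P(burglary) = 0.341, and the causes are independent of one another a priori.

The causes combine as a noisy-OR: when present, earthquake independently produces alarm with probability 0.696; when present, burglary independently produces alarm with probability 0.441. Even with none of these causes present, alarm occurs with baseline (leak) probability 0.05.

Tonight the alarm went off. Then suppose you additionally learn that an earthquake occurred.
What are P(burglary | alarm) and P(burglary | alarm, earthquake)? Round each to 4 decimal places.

P(burglary | alarm) ≈ 0.6174; P(burglary | alarm, earthquake) ≈ 0.3789

Under noisy-OR, P(alarm | causes) = 1 − (1−0.05)·∏(1−qᵢ) over the active causes.
For the numerator, keep only burglary=true terms: 0.130328 + 0.052901 = 0.183229
The normalizing constant is 0.05×0.815×0.659 + 0.46895×0.815×0.341 + 0.7112×0.185×0.659 + 0.838561×0.185×0.341 = 0.296789
Posterior = 0.183229 / 0.296789 ≈ 0.6174

Now condition on the additional information:
P(alarm | earthquake) = 0.7112*0.659 + 0.838561*0.341 = 0.468681 + 0.285949 = 0.754630
The burglary-present share is 0.838561*0.341 = 0.285949.
So P(burglary | alarm, earthquake) = 0.285949/0.754630 ≈ 0.3789.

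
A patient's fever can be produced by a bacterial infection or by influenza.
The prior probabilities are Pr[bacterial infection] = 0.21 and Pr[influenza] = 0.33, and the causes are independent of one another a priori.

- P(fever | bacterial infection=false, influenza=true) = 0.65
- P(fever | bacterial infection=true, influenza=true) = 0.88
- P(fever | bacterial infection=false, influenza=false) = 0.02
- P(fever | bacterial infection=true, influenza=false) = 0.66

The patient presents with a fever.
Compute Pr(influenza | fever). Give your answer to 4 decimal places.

P(fever) = 0.02×0.79×0.67 + 0.65×0.79×0.33 + 0.66×0.21×0.67 + 0.88×0.21×0.33 = 0.010586 + 0.169455 + 0.092862 + 0.060984 = 0.333887
The influenza-present share is 0.169455 + 0.060984 = 0.230439.
P(influenza | fever) = 0.230439 / 0.333887 ≈ 0.6902

Pr(influenza | fever) ≈ 0.6902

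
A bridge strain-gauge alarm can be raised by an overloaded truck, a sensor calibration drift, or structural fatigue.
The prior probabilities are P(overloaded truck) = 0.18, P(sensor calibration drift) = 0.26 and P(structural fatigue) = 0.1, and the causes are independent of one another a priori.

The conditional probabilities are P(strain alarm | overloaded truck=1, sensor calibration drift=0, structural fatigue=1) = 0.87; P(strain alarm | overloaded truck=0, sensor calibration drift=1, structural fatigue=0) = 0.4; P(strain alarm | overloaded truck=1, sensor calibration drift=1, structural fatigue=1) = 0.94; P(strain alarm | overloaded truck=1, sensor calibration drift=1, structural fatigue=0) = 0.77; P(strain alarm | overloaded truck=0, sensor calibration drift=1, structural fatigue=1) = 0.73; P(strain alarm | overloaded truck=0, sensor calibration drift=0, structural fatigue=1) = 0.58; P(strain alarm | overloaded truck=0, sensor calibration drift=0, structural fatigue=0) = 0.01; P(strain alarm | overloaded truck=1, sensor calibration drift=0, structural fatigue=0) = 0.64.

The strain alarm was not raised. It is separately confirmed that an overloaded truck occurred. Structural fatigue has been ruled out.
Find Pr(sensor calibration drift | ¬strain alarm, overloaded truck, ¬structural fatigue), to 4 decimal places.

P(¬strain alarm | overloaded truck, ¬structural fatigue) = 0.36*0.74 + 0.23*0.26 = 0.266400 + 0.059800 = 0.326200
Of this, 0.059800 comes from 0.23*0.26 (the sensor calibration drift=true cases).
So P(sensor calibration drift | ¬strain alarm, overloaded truck, ¬structural fatigue) = 0.059800/0.326200 ≈ 0.1833.

Pr(sensor calibration drift | ¬strain alarm, overloaded truck, ¬structural fatigue) ≈ 0.1833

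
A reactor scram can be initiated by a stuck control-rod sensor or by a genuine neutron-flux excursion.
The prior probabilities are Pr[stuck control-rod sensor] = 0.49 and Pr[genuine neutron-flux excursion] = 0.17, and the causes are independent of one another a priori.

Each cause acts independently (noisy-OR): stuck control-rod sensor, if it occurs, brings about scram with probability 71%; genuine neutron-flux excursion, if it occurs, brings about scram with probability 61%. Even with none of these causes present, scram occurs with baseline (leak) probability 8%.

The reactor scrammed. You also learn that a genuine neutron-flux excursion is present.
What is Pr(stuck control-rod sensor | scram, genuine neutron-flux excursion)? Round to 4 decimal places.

Pr(stuck control-rod sensor | scram, genuine neutron-flux excursion) ≈ 0.5731

Under noisy-OR, P(scram | causes) = 1 − (1−0.08)·∏(1−qᵢ) over the active causes.
P(scram | genuine neutron-flux excursion) = 0.6412*0.51 + 0.895948*0.49 = 0.327012 + 0.439015 = 0.766027
The stuck control-rod sensor-present share is 0.895948*0.49 = 0.439015.
P(stuck control-rod sensor | scram, genuine neutron-flux excursion) = 0.439015 / 0.766027 ≈ 0.5731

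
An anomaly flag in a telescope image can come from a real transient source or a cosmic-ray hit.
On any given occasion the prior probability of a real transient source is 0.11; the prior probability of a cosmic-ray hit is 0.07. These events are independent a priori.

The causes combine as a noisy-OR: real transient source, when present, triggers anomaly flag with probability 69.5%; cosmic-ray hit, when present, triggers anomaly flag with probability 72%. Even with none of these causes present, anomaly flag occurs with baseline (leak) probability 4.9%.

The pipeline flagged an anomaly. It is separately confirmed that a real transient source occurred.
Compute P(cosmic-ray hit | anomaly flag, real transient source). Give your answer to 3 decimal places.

P(cosmic-ray hit | anomaly flag, real transient source) ≈ 0.089

Under noisy-OR, P(anomaly flag | causes) = 1 − (1−0.049)·∏(1−qᵢ) over the active causes.
By total probability over both values of cosmic-ray hit:
  P(anomaly flag | real transient source) = 0.709945*0.93 + 0.918785*0.07
        = 0.660249 + 0.064315 = 0.724564
The terms with cosmic-ray hit present sum to 0.064315, so
  P(cosmic-ray hit | anomaly flag, real transient source) = 0.064315 / 0.724564 ≈ 0.089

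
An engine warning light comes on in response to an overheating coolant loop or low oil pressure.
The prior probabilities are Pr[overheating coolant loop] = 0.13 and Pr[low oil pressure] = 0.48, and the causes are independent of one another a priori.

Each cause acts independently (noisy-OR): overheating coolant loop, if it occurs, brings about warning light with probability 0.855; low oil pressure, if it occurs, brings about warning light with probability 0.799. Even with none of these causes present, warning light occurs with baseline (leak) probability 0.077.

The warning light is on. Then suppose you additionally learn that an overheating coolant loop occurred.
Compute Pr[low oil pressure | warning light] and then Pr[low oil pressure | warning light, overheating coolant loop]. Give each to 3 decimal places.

Pr[low oil pressure | warning light] ≈ 0.811; Pr[low oil pressure | warning light, overheating coolant loop] ≈ 0.509

Under noisy-OR, P(warning light | causes) = 1 − (1−0.077)·∏(1−qᵢ) over the active causes.
P(warning light) = 0.077·0.87·0.52 + 0.814477·0.87·0.48 + 0.866165·0.13·0.52 + 0.973099·0.13·0.48 = 0.034835 + 0.340126 + 0.058553 + 0.060721 = 0.494235
The low oil pressure-present share is 0.340126 + 0.060721 = 0.400847.
So P(low oil pressure | warning light) = 0.400847/0.494235 ≈ 0.811.

Now also conditioning on overheating coolant loop=true:
Weight on low oil pressure=true, given the evidence: 0.973099×0.48 = 0.467088
Denominator P(warning light | overheating coolant loop): 0.866165×0.52 + 0.973099×0.48 = 0.917494
Posterior = 0.467088 / 0.917494 ≈ 0.509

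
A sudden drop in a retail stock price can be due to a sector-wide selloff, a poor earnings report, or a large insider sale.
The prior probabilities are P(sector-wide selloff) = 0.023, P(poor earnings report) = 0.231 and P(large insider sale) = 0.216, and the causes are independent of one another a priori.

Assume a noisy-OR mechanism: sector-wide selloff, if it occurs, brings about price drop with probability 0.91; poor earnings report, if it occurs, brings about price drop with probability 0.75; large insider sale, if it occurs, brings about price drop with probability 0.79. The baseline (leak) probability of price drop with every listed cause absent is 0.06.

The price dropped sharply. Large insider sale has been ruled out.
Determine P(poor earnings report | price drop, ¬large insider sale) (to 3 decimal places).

Under noisy-OR, P(price drop | causes) = 1 − (1−0.06)·∏(1−qᵢ) over the active causes.
P(price drop | ¬large insider sale) = 0.06·0.977·0.769 + 0.765·0.977·0.231 + 0.9154·0.023·0.769 + 0.97885·0.023·0.231 = 0.045079 + 0.172651 + 0.016191 + 0.005201 = 0.239122
The poor earnings report-present share is 0.172651 + 0.005201 = 0.177852.
So P(poor earnings report | price drop, ¬large insider sale) = 0.177852/0.239122 ≈ 0.744.

P(poor earnings report | price drop, ¬large insider sale) ≈ 0.744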